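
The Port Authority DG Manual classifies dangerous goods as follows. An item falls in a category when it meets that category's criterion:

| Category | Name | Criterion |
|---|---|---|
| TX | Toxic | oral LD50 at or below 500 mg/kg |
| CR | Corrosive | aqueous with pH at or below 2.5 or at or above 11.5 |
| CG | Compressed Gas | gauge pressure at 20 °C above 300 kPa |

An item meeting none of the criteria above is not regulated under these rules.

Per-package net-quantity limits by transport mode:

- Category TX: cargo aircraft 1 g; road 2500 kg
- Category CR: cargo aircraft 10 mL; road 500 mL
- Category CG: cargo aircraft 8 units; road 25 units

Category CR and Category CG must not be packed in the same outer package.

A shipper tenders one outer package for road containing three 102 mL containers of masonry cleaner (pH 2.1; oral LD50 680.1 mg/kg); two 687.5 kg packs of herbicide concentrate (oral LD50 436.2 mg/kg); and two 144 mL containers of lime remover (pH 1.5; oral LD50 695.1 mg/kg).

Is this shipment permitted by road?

With pH 2.1 (≤ 2.5), the masonry cleaner falls in Category CR.
Oral LD50 436.2 mg/kg meets the Category TX criterion (Toxic), so the herbicide concentrate is Category TX.
pH 1.5 meets the Category CR criterion (Corrosive), so the lime remover is Category CR.
Total Category CR: (three 102 mL containers = 306 mL) + (two 144 mL containers = 288 mL) = 594 mL.
That exceeds the Category CR road limit of 500 mL.
Category TX quantity: two 687.5 kg packs = 1375 kg.
1375 kg ≤ 2500 kg (road limit, Category TX) — within limit.
The segregation rule (Category CR with Category CG) does not apply to Category CR with Category TX.

No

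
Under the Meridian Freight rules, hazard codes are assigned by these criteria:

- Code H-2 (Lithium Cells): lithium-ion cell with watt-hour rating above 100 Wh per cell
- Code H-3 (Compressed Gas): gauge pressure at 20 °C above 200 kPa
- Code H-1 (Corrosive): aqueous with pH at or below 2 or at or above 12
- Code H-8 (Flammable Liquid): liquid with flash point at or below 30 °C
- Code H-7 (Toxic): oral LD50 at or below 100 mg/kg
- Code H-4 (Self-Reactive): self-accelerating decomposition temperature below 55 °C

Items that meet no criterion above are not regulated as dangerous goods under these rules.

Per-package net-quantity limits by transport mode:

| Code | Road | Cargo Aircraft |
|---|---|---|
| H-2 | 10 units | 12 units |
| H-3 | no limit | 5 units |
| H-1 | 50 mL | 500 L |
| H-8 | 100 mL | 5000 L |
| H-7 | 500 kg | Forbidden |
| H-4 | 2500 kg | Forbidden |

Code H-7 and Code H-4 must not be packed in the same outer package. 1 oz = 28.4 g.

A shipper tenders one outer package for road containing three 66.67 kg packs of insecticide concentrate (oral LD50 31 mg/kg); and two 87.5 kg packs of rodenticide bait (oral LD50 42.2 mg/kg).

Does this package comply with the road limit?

Insecticide concentrate: oral LD50 31 mg/kg ≤ 100 mg/kg → Code H-7 (Toxic).
The rodenticide bait has oral LD50 42.2 mg/kg, which is ≤ 100 mg/kg, so it is Code H-7 (Toxic).
Code H-7 net quantity: (three 66.67 kg packs = 200.01 kg) + (two 87.5 kg packs = 175 kg) = 375.01 kg.
375.01 kg is within the road limit of 500 kg for Code H-7.

Yes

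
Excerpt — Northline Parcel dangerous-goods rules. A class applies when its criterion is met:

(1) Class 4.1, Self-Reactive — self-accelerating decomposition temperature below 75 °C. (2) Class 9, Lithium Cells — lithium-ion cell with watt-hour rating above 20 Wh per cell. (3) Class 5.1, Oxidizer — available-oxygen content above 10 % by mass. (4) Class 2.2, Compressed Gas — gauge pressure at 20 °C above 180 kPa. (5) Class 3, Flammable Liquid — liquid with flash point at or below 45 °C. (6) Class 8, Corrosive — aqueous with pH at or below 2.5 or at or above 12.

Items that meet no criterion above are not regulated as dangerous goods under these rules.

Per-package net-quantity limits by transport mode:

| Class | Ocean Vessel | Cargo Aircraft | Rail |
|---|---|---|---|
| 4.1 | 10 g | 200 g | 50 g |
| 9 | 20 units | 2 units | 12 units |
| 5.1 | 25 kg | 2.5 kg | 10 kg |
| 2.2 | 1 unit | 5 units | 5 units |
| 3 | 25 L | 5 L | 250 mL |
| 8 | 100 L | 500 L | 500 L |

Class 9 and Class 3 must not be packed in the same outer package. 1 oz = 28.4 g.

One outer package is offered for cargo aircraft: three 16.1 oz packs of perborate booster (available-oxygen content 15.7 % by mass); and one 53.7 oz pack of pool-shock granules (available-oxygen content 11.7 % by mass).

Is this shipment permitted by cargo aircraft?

No

Available-oxygen content 15.7 % by mass meets the Class 5.1 criterion (Oxidizer), so the perborate booster is Class 5.1.
Pool-shock granules: available-oxygen content 11.7 % by mass > 10 % by mass → Class 5.1 (Oxidizer).
Total Class 5.1: (three 16.1 oz packs = 1371.72 g) + (one 53.7 oz pack = 1525.08 g) = 2896.8 g.
That exceeds the Class 5.1 cargo aircraft limit of 2.5 kg.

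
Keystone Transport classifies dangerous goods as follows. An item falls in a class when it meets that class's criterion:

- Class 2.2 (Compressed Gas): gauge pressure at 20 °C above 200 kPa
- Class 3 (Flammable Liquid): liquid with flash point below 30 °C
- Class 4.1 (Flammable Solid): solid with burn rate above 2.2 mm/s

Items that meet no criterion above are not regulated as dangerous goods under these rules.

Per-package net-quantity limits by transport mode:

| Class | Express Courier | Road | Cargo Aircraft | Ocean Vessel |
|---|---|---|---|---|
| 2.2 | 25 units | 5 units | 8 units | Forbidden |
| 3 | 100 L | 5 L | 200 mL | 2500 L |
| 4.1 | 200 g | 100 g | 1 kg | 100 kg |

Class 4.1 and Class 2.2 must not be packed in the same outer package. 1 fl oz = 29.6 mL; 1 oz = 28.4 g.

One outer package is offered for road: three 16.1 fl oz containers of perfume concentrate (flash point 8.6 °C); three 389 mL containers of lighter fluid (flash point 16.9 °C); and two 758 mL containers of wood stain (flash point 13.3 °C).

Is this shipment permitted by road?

Perfume concentrate: flash point 8.6 °C < 30 °C → Class 3 (Flammable Liquid).
With flash point 16.9 °C (< 30 °C), the lighter fluid falls in Class 3.
Flash point 13.3 °C meets the Class 3 criterion (Flammable Liquid), so the wood stain is Class 3.
Class 3 net quantity: (three 16.1 fl oz containers = 1429.68 mL) + (three 389 mL containers = 1.167 L) + (two 758 mL containers = 1.516 L) = 4112.68 mL.
4112.68 mL ≤ 5 L (road limit, Class 3) — within limit.

Yes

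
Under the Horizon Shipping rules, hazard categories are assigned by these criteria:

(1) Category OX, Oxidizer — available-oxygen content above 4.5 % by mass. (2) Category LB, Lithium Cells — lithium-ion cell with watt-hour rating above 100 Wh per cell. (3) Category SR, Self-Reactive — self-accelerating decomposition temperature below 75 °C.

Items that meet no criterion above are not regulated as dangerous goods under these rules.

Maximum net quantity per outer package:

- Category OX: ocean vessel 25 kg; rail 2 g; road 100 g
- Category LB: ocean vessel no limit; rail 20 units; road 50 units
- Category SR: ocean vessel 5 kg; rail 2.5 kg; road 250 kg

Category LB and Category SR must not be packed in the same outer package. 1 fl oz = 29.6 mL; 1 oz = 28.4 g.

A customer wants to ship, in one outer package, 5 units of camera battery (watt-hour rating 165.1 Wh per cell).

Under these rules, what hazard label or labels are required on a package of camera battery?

Watt-hour rating 165.1 Wh per cell meets the Category LB criterion (Lithium Cells), so the camera battery is Category LB.
Only the Category LB label is required.

Category LB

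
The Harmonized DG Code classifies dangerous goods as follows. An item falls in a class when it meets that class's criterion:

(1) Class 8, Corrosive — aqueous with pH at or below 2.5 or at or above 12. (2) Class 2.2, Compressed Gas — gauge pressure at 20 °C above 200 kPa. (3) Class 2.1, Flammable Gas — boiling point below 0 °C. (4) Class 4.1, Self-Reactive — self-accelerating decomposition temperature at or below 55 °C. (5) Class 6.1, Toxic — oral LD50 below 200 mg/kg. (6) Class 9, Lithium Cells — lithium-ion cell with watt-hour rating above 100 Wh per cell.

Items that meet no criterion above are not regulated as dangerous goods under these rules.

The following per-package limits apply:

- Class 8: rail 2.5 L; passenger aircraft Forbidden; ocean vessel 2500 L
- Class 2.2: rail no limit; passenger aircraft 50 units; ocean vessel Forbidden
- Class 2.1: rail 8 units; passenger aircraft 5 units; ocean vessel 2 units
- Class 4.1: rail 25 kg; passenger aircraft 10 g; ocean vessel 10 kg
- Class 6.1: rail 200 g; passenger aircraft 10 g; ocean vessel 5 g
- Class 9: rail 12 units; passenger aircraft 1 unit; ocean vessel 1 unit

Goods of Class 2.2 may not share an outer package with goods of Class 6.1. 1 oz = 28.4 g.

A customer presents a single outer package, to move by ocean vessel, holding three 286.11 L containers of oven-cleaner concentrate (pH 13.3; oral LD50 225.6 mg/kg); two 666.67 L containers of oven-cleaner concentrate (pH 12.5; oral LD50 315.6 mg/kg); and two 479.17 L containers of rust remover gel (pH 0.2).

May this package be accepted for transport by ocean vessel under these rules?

No

Oven-cleaner concentrate: pH 13.3 ≥ 12 → Class 8 (Corrosive).
pH 12.5 meets the Class 8 criterion (Corrosive), so the oven-cleaner concentrate is Class 8.
The rust remover gel has pH 0.2, which is ≤ 2.5, so it is Class 8 (Corrosive).
Class 8 net quantity: (three 286.11 L containers = 858.33 L) + (two 666.67 L containers = 1333.34 L) + (two 479.17 L containers = 958.34 L) = 3150.01 L.
That exceeds the Class 8 ocean vessel limit of 2500 L.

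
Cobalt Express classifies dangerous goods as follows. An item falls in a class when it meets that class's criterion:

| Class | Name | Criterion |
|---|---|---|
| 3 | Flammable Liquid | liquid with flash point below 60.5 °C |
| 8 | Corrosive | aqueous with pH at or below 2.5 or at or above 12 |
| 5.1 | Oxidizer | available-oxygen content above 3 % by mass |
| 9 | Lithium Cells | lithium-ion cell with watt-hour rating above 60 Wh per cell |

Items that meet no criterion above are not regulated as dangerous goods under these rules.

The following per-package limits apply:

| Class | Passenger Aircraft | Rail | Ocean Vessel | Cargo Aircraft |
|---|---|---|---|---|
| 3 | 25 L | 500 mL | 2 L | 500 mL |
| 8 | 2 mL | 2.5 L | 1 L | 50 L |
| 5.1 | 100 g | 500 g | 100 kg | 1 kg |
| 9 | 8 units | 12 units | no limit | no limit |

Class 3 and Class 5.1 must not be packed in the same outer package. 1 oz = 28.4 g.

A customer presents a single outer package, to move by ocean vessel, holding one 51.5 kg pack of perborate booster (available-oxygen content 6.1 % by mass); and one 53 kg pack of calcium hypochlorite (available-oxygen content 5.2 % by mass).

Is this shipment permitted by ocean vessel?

The perborate booster has available-oxygen content 6.1 % by mass, which is > 3 % by mass, so it is Class 5.1 (Oxidizer).
Calcium hypochlorite: available-oxygen content 5.2 % by mass > 3 % by mass → Class 5.1 (Oxidizer).
Total Class 5.1: 51.5 kg + 53 kg = 104.5 kg.
That exceeds the Class 5.1 ocean vessel limit of 100 kg.

No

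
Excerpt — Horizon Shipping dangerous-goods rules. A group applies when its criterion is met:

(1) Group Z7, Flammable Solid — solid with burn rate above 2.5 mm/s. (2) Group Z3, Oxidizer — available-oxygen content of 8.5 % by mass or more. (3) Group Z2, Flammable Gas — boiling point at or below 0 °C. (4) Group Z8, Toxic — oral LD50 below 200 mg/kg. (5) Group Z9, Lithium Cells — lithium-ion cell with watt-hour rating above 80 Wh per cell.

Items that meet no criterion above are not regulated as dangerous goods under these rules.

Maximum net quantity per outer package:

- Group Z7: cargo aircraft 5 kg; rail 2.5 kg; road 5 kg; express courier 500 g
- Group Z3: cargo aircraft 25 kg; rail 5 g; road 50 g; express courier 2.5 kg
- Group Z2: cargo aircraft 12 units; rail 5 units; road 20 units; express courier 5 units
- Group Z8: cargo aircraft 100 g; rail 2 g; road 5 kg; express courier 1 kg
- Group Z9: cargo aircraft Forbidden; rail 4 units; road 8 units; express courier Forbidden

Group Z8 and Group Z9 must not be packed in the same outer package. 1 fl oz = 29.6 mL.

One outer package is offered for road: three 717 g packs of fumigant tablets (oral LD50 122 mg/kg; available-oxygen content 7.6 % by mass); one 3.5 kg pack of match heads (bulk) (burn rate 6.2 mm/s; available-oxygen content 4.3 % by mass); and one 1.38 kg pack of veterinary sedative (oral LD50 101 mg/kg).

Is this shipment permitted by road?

The fumigant tablets have oral LD50 122 mg/kg, which is < 200 mg/kg, so they are Group Z8 (Toxic).
Burn rate 6.2 mm/s meets the Group Z7 criterion (Flammable Solid), so the match heads (bulk) are Group Z7.
With oral LD50 101 mg/kg (< 200 mg/kg), the veterinary sedative falls in Group Z8.
Total Group Z8: (three 717 g packs = 2.151 kg) + 1.38 kg = 3.531 kg.
3.531 kg is within the road limit of 5 kg for Group Z8.
Group Z7 quantity: 3.5 kg.
3.5 kg is within the road limit of 5 kg for Group Z7.
The segregation rule (Group Z8 with Group Z9) does not apply to Group Z8 with Group Z7.
Every hazard group is within its road limit and no segregation rule is violated.

Yes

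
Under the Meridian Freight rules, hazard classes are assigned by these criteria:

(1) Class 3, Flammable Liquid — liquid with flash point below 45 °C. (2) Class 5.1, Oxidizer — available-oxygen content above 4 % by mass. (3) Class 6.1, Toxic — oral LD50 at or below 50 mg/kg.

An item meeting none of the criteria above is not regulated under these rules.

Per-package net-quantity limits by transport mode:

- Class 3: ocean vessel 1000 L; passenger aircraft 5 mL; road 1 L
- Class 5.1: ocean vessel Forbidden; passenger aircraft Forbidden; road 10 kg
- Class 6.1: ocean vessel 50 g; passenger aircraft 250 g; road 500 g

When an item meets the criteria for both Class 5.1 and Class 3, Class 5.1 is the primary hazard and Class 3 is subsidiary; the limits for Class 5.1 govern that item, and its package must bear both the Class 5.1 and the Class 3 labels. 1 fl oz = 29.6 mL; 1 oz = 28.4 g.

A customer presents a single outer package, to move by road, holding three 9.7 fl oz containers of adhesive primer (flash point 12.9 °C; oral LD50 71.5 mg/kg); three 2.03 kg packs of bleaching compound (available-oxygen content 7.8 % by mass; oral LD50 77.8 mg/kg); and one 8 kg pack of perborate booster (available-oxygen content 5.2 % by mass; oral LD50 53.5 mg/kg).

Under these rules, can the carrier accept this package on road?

No

With flash point 12.9 °C (< 45 °C), the adhesive primer falls in Class 3.
Available-oxygen content 7.8 % by mass meets the Class 5.1 criterion (Oxidizer), so the bleaching compound is Class 5.1.
The perborate booster has available-oxygen content 5.2 % by mass, which is > 4 % by mass, so it is Class 5.1 (Oxidizer).
Total Class 5.1: (three 2.03 kg packs = 6.09 kg) + 8 kg = 14.09 kg.
14.09 kg exceeds the road limit of 10 kg for Class 5.1.
Class 3 quantity: three 9.7 fl oz containers = 861.36 mL.
861.36 mL is within the road limit of 1 L for Class 3.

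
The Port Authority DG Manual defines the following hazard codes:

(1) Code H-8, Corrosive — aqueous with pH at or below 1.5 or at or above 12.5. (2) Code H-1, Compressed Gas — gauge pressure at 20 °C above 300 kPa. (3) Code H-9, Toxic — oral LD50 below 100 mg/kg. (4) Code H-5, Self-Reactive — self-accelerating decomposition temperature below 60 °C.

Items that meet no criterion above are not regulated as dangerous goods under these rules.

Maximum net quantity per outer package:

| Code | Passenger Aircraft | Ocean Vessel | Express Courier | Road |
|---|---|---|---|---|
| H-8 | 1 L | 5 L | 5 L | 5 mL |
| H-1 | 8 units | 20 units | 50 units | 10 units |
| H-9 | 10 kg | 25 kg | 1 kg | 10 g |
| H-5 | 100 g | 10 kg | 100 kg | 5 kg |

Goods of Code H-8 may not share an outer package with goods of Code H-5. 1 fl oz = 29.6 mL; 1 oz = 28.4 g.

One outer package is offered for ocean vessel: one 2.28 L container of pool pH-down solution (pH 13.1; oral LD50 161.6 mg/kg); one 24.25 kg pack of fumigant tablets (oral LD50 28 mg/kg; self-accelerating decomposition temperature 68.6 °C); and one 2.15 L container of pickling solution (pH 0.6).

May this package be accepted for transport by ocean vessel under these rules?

Yes

pH 13.1 meets the Code H-8 criterion (Corrosive), so the pool pH-down solution is Code H-8.
With oral LD50 28 mg/kg (< 100 mg/kg), the fumigant tablets fall in Code H-9.
With pH 0.6 (≤ 1.5), the pickling solution falls in Code H-8.
Code H-8 net quantity: 2.28 L + 2.15 L = 4.43 L.
4.43 L ≤ 5 L (ocean vessel limit, Code H-8) — within limit.
Code H-9 quantity: 24.25 kg.
24.25 kg is within the ocean vessel limit of 25 kg for Code H-9.
The segregation rule (Code H-8 with Code H-5) does not apply to Code H-8 with Code H-9.
Every hazard code is within its ocean vessel limit and no segregation rule is violated.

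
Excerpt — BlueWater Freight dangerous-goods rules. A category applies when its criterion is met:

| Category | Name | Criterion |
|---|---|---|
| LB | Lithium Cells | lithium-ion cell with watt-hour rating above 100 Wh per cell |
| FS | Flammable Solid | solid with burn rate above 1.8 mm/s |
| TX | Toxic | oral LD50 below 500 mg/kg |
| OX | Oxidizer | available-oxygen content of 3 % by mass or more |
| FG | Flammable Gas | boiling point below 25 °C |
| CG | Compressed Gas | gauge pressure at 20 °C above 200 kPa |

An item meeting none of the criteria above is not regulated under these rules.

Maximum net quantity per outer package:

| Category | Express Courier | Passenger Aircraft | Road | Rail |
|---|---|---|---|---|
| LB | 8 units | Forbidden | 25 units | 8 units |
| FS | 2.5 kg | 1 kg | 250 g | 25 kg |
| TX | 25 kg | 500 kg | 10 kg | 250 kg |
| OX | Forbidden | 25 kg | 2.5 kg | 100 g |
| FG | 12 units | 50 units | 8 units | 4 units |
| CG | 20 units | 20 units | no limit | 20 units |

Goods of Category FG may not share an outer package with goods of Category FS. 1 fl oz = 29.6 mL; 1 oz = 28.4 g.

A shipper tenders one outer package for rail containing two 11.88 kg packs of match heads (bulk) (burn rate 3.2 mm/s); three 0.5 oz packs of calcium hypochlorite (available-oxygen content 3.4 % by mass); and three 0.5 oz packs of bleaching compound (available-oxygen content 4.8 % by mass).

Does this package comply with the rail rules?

The match heads (bulk) have burn rate 3.2 mm/s, which is > 1.8 mm/s, so they are Category FS (Flammable Solid).
Calcium hypochlorite: available-oxygen content 3.4 % by mass ≥ 3 % by mass → Category OX (Oxidizer).
The bleaching compound has available-oxygen content 4.8 % by mass, which is ≥ 3 % by mass, so it is Category OX (Oxidizer).
Category FS quantity: two 11.88 kg packs = 23.76 kg.
23.76 kg is within the rail limit of 25 kg for Category FS.
Category OX net quantity: (three 0.5 oz packs = 42.6 g) + (three 0.5 oz packs = 42.6 g) = 85.2 g.
85.2 g ≤ 100 g (rail limit, Category OX) — within limit.
The segregation rule (Category FG with Category FS) does not apply to Category FS with Category OX.
Every hazard category is within its rail limit and no segregation rule is violated.

Yes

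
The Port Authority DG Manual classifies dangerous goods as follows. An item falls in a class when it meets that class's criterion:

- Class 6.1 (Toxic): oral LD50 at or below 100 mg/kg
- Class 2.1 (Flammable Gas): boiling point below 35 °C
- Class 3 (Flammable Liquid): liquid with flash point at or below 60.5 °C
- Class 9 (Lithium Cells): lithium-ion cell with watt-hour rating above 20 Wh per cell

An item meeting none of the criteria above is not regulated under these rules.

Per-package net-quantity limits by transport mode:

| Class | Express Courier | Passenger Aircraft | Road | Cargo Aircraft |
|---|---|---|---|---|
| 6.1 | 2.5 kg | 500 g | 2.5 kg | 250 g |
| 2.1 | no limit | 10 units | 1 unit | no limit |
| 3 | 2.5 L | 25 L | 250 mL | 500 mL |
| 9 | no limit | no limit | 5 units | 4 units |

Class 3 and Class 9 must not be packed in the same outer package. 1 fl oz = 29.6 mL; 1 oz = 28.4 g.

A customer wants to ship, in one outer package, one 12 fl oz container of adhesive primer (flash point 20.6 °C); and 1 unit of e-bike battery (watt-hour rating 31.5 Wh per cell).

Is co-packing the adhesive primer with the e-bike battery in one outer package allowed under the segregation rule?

With flash point 20.6 °C (≤ 60.5 °C), the adhesive primer falls in Class 3.
E-bike battery: watt-hour rating 31.5 Wh per cell > 20 Wh per cell → Class 9 (Lithium Cells).
Class 3 and Class 9 may not share an outer package.

No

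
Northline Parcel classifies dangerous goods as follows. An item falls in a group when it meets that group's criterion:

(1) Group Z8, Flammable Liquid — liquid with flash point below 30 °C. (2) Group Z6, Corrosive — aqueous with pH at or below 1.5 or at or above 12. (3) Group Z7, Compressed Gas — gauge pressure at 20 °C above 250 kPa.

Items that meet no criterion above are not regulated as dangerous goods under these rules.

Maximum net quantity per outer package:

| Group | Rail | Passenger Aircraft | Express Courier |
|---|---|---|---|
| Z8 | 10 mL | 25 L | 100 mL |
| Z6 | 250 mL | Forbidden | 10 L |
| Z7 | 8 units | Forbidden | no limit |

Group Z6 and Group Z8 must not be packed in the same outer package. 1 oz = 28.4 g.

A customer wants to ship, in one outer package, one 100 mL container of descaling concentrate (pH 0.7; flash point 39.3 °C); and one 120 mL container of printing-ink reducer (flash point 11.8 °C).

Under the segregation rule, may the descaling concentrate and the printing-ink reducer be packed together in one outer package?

No

pH 0.7 meets the Group Z6 criterion (Corrosive), so the descaling concentrate is Group Z6.
Flash point 11.8 °C meets the Group Z8 criterion (Flammable Liquid), so the printing-ink reducer is Group Z8.
Group Z6 and Group Z8 may not share an outer package.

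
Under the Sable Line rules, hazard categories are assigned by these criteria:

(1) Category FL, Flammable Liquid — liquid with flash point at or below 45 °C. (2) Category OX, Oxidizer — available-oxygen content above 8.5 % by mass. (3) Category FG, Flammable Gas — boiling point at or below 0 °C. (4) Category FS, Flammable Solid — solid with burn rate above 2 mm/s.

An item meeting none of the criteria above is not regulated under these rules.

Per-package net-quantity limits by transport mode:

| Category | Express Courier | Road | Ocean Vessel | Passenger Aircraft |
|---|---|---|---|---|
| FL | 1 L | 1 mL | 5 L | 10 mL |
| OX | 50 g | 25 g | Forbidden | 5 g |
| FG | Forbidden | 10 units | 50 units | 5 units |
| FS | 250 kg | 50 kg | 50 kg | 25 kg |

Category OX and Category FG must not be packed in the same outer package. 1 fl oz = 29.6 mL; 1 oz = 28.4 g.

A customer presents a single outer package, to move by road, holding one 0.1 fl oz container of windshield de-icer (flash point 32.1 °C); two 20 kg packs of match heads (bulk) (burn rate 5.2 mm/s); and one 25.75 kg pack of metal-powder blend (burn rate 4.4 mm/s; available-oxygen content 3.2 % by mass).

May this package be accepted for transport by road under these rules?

Windshield de-icer: flash point 32.1 °C ≤ 45 °C → Category FL (Flammable Liquid).
With burn rate 5.2 mm/s (> 2 mm/s), the match heads (bulk) fall in Category FS.
Burn rate 4.4 mm/s meets the Category FS criterion (Flammable Solid), so the metal-powder blend is Category FS.
Total Category FS: (two 20 kg packs = 40 kg) + 25.75 kg = 65.75 kg.
65.75 kg > 50 kg (road limit, Category FS) — over the limit.
Category FL quantity: one 0.1 fl oz container = 2.96 mL.
That exceeds the Category FL road limit of 1 mL.
The segregation rule (Category OX with Category FG) does not apply to Category FS with Category FL.

No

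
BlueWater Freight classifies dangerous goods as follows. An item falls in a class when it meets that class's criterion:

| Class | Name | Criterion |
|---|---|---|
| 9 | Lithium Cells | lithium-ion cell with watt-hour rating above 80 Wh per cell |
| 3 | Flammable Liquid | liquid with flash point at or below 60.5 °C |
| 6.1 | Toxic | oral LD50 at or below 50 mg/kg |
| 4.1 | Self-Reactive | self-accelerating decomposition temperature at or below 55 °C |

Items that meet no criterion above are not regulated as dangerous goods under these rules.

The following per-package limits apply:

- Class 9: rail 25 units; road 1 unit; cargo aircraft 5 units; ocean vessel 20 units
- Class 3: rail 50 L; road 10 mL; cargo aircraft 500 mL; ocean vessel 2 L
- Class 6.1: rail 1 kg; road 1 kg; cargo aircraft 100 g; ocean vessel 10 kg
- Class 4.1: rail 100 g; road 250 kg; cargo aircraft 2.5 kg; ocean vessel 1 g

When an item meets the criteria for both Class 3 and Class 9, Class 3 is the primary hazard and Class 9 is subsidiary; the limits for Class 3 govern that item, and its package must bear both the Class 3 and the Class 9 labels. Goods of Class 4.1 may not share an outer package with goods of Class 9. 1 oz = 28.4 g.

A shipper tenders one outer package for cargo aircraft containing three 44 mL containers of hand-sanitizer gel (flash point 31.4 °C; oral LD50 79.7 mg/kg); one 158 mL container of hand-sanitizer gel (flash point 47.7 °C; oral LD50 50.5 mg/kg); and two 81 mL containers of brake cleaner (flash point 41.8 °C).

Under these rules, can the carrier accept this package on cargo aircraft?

The hand-sanitizer gel has flash point 31.4 °C, which is ≤ 60.5 °C, so it is Class 3 (Flammable Liquid).
Hand-sanitizer gel: flash point 47.7 °C ≤ 60.5 °C → Class 3 (Flammable Liquid).
Brake cleaner: flash point 41.8 °C ≤ 60.5 °C → Class 3 (Flammable Liquid).
Total Class 3: (three 44 mL containers = 132 mL) + 158 mL + (two 81 mL containers = 162 mL) = 452 mL.
That is within the Class 3 cargo aircraft limit of 500 mL.

Yes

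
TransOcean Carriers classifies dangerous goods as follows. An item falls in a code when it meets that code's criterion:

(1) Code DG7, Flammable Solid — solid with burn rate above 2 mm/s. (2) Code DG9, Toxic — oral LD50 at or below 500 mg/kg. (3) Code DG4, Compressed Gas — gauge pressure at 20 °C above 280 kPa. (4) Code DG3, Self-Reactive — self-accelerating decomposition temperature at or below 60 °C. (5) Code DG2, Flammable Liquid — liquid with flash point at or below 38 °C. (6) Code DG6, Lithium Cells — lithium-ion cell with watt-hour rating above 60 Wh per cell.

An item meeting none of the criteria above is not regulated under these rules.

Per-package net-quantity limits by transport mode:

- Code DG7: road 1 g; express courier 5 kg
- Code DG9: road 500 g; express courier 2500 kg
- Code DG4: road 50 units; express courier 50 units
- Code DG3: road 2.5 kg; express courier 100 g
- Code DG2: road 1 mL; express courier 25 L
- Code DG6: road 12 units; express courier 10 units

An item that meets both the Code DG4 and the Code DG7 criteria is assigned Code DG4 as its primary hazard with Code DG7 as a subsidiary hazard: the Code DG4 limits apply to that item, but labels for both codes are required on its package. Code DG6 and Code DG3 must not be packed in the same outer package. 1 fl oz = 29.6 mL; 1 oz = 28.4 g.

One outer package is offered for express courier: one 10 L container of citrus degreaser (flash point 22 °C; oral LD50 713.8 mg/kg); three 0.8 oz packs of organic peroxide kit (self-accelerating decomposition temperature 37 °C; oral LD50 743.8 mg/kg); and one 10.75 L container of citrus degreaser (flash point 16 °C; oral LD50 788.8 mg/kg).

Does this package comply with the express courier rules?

Flash point 22 °C meets the Code DG2 criterion (Flammable Liquid), so the citrus degreaser is Code DG2.
With self-accelerating decomposition temperature 37 °C (≤ 60 °C), the organic peroxide kit falls in Code DG3.
With flash point 16 °C (≤ 38 °C), the citrus degreaser falls in Code DG2.
Total Code DG2: 10 L + 10.75 L = 20.75 L.
20.75 L is within the express courier limit of 25 L for Code DG2.
Code DG3 quantity: three 0.8 oz packs = 68.16 g.
That is within the Code DG3 express courier limit of 100 g.
The segregation rule (Code DG6 with Code DG3) does not apply to Code DG2 with Code DG3.
Every hazard code is within its express courier limit and no segregation rule is violated.

Yes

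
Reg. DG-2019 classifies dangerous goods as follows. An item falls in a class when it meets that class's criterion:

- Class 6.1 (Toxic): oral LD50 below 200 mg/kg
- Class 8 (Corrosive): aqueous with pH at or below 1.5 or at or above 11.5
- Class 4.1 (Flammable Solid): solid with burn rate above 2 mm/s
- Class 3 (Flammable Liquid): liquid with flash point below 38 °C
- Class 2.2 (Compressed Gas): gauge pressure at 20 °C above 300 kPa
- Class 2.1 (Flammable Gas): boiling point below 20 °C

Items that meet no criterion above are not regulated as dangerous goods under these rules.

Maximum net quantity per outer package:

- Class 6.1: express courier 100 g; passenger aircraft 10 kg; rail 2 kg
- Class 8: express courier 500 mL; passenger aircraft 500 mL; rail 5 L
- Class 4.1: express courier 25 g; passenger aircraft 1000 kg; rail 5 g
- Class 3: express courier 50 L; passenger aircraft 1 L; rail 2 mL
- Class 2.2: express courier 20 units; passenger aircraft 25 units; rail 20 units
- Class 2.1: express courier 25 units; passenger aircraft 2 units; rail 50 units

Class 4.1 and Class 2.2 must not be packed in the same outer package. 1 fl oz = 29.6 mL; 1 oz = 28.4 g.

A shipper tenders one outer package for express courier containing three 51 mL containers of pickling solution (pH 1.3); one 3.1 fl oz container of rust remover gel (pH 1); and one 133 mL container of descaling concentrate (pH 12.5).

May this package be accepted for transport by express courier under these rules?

Yes

The pickling solution has pH 1.3, which is ≤ 1.5, so it is Class 8 (Corrosive).
Rust remover gel: pH 1 ≤ 1.5 → Class 8 (Corrosive).
pH 12.5 meets the Class 8 criterion (Corrosive), so the descaling concentrate is Class 8.
Class 8 net quantity: (three 51 mL containers = 153 mL) + (one 3.1 fl oz container = 91.76 mL) + 133 mL = 377.76 mL.
That is within the Class 8 express courier limit of 500 mL.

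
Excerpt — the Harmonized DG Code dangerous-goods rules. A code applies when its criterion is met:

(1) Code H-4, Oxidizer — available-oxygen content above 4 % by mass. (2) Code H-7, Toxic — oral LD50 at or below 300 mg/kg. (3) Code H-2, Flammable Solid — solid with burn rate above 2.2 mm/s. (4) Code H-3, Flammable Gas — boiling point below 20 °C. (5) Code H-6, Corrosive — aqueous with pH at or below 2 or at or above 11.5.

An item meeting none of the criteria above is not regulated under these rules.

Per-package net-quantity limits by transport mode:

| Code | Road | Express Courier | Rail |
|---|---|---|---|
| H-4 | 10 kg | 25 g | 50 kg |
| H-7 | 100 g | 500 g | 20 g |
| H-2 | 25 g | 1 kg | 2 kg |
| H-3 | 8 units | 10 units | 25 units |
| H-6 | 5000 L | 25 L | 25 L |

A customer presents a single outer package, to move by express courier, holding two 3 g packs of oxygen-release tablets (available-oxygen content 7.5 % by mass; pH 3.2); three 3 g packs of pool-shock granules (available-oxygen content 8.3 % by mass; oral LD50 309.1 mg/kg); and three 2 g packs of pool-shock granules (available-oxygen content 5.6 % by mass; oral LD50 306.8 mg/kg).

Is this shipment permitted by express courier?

Oxygen-release tablets: available-oxygen content 7.5 % by mass > 4 % by mass → Code H-4 (Oxidizer).
With available-oxygen content 8.3 % by mass (> 4 % by mass), the pool-shock granules fall in Code H-4.
With available-oxygen content 5.6 % by mass (> 4 % by mass), the pool-shock granules fall in Code H-4.
Code H-4 net quantity: (two 3 g packs = 6 g) + (three 3 g packs = 9 g) + (three 2 g packs = 6 g) = 21 g.
That is within the Code H-4 express courier limit of 25 g.

Yes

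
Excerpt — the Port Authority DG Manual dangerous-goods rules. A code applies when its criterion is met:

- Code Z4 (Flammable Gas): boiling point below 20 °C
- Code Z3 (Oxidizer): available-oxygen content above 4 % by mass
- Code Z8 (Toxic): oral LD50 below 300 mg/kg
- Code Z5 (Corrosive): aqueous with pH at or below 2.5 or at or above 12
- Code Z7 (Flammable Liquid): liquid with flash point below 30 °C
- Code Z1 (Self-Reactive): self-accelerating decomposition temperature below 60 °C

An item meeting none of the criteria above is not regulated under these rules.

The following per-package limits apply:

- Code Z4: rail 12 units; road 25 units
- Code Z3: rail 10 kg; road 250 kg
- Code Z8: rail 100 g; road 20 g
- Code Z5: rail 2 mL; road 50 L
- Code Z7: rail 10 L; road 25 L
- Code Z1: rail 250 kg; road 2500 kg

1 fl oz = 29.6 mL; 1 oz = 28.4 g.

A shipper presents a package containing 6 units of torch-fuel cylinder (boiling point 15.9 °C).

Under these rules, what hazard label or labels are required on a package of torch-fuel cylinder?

Torch-fuel cylinder: boiling point 15.9 °C < 20 °C → Code Z4 (Flammable Gas).
Only the Code Z4 label is required.

Code Z4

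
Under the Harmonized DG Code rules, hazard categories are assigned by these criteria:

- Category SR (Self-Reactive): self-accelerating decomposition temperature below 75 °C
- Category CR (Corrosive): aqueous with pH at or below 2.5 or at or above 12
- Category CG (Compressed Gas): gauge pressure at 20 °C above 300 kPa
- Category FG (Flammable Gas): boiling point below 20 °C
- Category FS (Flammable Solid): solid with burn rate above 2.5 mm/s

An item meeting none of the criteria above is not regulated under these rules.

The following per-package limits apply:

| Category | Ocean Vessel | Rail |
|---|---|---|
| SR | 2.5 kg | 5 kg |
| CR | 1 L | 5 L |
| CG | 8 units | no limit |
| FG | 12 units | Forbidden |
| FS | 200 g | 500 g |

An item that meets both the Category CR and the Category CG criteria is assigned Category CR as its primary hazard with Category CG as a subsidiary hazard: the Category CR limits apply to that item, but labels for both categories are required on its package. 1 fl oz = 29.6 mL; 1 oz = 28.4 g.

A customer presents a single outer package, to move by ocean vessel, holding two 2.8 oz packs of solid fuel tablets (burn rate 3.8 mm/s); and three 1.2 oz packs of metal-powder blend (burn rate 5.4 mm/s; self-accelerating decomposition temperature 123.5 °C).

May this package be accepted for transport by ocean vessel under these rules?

The solid fuel tablets have burn rate 3.8 mm/s, which is > 2.5 mm/s, so they are Category FS (Flammable Solid).
With burn rate 5.4 mm/s (> 2.5 mm/s), the metal-powder blend falls in Category FS.
Category FS net quantity: (two 2.8 oz packs = 159.04 g) + (three 1.2 oz packs = 102.24 g) = 261.28 g.
That exceeds the Category FS ocean vessel limit of 200 g.

No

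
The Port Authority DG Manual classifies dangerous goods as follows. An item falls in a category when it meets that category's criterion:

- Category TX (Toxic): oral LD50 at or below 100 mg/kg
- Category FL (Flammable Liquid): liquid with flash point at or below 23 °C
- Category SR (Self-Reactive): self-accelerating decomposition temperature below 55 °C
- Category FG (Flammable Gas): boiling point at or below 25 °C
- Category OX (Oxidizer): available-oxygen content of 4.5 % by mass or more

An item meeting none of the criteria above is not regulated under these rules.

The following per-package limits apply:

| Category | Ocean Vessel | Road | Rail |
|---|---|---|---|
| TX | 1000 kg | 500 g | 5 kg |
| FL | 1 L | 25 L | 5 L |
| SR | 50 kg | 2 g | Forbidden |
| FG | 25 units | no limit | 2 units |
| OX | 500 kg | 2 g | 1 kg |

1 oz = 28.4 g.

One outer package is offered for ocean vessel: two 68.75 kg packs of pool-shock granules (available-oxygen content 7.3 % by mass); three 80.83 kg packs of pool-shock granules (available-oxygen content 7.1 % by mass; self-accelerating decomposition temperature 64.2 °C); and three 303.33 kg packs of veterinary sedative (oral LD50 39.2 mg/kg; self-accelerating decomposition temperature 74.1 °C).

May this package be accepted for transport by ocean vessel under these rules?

Pool-shock granules: available-oxygen content 7.3 % by mass ≥ 4.5 % by mass → Category OX (Oxidizer).
Available-oxygen content 7.1 % by mass meets the Category OX criterion (Oxidizer), so the pool-shock granules are Category OX.
Oral LD50 39.2 mg/kg meets the Category TX criterion (Toxic), so the veterinary sedative is Category TX.
Category TX quantity: three 303.33 kg packs = 909.99 kg.
That is within the Category TX ocean vessel limit of 1000 kg.
Category OX net quantity: (two 68.75 kg packs = 137.5 kg) + (three 80.83 kg packs = 242.49 kg) = 379.99 kg.
379.99 kg ≤ 500 kg (ocean vessel limit, Category OX) — within limit.
Every hazard category is within its ocean vessel limit and no segregation rule is violated.

Yes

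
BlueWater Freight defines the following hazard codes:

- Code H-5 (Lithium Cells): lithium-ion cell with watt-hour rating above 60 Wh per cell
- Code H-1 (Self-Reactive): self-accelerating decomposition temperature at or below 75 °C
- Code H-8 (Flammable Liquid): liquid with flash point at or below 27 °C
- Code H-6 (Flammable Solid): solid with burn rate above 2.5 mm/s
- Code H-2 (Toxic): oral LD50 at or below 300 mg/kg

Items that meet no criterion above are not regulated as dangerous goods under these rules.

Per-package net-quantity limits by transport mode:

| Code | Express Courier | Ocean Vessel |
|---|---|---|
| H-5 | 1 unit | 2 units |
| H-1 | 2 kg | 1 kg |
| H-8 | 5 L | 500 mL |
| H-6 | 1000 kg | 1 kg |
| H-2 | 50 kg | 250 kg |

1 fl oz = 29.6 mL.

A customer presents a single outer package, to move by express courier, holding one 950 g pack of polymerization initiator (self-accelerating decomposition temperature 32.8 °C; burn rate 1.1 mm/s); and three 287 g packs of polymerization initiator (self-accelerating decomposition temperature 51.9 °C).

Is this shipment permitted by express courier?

Yes

Polymerization initiator: self-accelerating decomposition temperature 32.8 °C ≤ 75 °C → Code H-1 (Self-Reactive).
With self-accelerating decomposition temperature 51.9 °C (≤ 75 °C), the polymerization initiator falls in Code H-1.
Code H-1 net quantity: 950 g + (three 287 g packs = 861 g) = 1.811 kg.
That is within the Code H-1 express courier limit of 2 kg.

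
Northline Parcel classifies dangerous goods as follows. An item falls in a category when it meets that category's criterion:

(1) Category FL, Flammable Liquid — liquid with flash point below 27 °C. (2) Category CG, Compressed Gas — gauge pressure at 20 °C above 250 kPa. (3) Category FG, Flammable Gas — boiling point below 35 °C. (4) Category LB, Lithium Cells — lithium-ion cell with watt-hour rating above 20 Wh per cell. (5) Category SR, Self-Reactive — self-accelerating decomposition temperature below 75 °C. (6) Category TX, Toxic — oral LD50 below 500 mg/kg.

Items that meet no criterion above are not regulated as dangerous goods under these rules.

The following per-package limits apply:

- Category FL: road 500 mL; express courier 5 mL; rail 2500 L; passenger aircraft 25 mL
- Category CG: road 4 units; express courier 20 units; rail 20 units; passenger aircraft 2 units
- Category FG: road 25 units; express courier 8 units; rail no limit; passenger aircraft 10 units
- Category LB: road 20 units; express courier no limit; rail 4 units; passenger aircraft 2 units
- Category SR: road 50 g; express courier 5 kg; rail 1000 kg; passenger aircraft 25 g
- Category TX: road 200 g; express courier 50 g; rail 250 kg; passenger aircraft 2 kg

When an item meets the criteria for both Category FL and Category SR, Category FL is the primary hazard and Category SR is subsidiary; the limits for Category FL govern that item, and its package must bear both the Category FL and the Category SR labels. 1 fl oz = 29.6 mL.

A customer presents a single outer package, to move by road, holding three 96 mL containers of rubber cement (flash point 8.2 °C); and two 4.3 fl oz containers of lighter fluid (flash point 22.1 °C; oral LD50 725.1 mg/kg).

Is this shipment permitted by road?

No

Flash point 8.2 °C meets the Category FL criterion (Flammable Liquid), so the rubber cement is Category FL.
The lighter fluid has flash point 22.1 °C, which is < 27 °C, so it is Category FL (Flammable Liquid).
Category FL net quantity: (three 96 mL containers = 288 mL) + (two 4.3 fl oz containers = 254.56 mL) = 542.56 mL.
542.56 mL exceeds the road limit of 500 mL for Category FL.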